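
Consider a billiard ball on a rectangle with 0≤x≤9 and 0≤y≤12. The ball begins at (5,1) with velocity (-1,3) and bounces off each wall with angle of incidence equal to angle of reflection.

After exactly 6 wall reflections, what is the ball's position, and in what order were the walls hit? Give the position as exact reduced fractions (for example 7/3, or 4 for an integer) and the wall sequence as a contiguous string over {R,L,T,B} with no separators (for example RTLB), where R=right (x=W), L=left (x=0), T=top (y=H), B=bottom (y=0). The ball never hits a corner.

1. t=11/3 → T at (4/3,12); v=(-1,-3)
2. t=4/3 → L at (0,8); v=(1,-3)
3. t=8/3 → B at (8/3,0); v=(1,3)
4. t=4 → T at (20/3,12); v=(1,-3)
5. t=7/3 → R at (9,5); v=(-1,-3)
6. t=5/3 → B at (22/3,0); v=(-1,3)

Final position: (22/3,0)
Wall sequence: TLBTRB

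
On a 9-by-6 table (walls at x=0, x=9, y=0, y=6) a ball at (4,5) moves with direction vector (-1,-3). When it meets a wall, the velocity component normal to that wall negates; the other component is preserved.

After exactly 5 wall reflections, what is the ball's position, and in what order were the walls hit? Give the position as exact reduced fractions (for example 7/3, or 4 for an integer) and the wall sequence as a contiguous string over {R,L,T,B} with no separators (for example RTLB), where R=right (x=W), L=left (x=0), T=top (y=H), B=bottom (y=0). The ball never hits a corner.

1. t=5/3 → B at (7/3,0); v=(-1,3)
2. t=2 → T at (1/3,6); v=(-1,-3)
3. t=1/3 → L at (0,5); v=(1,-3)
4. t=5/3 → B at (5/3,0); v=(1,3)
5. t=2 → T at (11/3,6); v=(1,-3)

Final position: (11/3,6)
Wall sequence: BTLBT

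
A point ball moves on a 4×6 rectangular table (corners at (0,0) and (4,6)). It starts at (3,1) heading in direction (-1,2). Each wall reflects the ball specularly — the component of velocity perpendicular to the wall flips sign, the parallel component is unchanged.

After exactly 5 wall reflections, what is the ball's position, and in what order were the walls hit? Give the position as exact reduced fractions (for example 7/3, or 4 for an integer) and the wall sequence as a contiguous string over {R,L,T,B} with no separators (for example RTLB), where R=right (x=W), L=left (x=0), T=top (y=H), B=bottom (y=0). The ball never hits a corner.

Final position: (5/2,6)
Wall sequence: TLBRT

1. t=5/2 → T at (1/2,6); v=(-1,-2)
2. t=1/2 → L at (0,5); v=(1,-2)
3. t=5/2 → B at (5/2,0); v=(1,2)
4. t=3/2 → R at (4,3); v=(-1,2)
5. t=3/2 → T at (5/2,6); v=(-1,-2)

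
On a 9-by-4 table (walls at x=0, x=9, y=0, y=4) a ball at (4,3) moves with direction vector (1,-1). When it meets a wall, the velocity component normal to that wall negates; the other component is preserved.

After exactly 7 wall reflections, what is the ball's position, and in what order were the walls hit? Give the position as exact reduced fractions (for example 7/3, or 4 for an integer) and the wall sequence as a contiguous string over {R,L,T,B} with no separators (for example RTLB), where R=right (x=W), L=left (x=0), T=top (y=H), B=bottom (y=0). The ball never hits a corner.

1. t=3 → B at (7,0); v=(1,1)
2. t=2 → R at (9,2); v=(-1,1)
3. t=2 → T at (7,4); v=(-1,-1)
4. t=4 → B at (3,0); v=(-1,1)
5. t=3 → L at (0,3); v=(1,1)
6. t=1 → T at (1,4); v=(1,-1)
7. t=4 → B at (5,0); v=(1,1)

Final position: (5,0)
Wall sequence: BRTBLTB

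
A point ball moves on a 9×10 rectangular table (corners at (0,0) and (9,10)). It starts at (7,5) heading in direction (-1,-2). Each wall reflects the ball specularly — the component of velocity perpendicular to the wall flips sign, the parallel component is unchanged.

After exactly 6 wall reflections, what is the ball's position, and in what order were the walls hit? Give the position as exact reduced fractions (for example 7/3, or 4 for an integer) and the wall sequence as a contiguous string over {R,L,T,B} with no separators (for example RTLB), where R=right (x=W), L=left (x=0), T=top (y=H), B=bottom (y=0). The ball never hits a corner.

Final position: (15/2,10)
Wall sequence: BLTBRT

1. t=5/2 → B at (9/2,0); v=(-1,2)
2. t=9/2 → L at (0,9); v=(1,2)
3. t=1/2 → T at (1/2,10); v=(1,-2)
4. t=5 → B at (11/2,0); v=(1,2)
5. t=7/2 → R at (9,7); v=(-1,2)
6. t=3/2 → T at (15/2,10); v=(-1,-2)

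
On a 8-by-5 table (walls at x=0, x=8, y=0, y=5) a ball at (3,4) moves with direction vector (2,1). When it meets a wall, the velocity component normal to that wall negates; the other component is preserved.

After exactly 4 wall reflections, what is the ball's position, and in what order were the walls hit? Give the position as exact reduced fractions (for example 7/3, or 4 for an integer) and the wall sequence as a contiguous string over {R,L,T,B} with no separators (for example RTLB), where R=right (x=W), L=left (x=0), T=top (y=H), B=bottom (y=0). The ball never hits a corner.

Final position: (0,1/2)
Wall sequence: TRBL

1. t=1 → T at (5,5); v=(2,-1)
2. t=3/2 → R at (8,7/2); v=(-2,-1)
3. t=7/2 → B at (1,0); v=(-2,1)
4. t=1/2 → L at (0,1/2); v=(2,1)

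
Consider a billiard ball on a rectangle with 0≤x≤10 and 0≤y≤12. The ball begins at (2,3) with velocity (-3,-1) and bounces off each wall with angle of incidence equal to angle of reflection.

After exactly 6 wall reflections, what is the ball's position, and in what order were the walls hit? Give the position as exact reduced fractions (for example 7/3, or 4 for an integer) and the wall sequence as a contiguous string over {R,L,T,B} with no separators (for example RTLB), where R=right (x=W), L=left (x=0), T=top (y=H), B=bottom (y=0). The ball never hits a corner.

Final position: (0,11)
Wall sequence: LBRLRL

1. t=2/3 → L at (0,7/3); v=(3,-1)
2. t=7/3 → B at (7,0); v=(3,1)
3. t=1 → R at (10,1); v=(-3,1)
4. t=10/3 → L at (0,13/3); v=(3,1)
5. t=10/3 → R at (10,23/3); v=(-3,1)
6. t=10/3 → L at (0,11); v=(3,1)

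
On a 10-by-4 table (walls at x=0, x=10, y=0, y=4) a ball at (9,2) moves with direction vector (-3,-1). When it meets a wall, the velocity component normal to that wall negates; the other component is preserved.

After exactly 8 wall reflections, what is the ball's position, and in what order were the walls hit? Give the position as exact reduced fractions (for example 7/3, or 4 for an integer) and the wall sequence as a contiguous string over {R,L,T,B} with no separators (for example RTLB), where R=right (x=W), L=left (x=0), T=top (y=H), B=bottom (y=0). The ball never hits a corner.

Final position: (7,4)
Wall sequence: BLTRLBRT

1. t=2 → B at (3,0); v=(-3,1)
2. t=1 → L at (0,1); v=(3,1)
3. t=3 → T at (9,4); v=(3,-1)
4. t=1/3 → R at (10,11/3); v=(-3,-1)
5. t=10/3 → L at (0,1/3); v=(3,-1)
6. t=1/3 → B at (1,0); v=(3,1)
7. t=3 → R at (10,3); v=(-3,1)
8. t=1 → T at (7,4); v=(-3,-1)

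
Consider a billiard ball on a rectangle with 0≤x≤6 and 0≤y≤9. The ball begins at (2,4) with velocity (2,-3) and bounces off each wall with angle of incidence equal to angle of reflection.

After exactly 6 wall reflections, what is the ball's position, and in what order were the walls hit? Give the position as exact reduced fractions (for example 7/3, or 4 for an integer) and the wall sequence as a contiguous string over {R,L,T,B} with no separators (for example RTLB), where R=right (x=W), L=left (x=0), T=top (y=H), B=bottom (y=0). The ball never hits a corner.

Final position: (6,2)
Wall sequence: BRTLBR

1. t=4/3 → B at (14/3,0); v=(2,3)
2. t=2/3 → R at (6,2); v=(-2,3)
3. t=7/3 → T at (4/3,9); v=(-2,-3)
4. t=2/3 → L at (0,7); v=(2,-3)
5. t=7/3 → B at (14/3,0); v=(2,3)
6. t=2/3 → R at (6,2); v=(-2,3)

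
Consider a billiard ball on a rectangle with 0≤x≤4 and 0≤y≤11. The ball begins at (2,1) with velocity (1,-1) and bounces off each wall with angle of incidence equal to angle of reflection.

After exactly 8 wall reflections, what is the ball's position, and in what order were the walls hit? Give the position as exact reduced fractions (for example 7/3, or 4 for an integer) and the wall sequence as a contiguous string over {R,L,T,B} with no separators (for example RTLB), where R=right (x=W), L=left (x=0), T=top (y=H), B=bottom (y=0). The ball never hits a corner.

1. t=1 → B at (3,0); v=(1,1)
2. t=1 → R at (4,1); v=(-1,1)
3. t=4 → L at (0,5); v=(1,1)
4. t=4 → R at (4,9); v=(-1,1)
5. t=2 → T at (2,11); v=(-1,-1)
6. t=2 → L at (0,9); v=(1,-1)
7. t=4 → R at (4,5); v=(-1,-1)
8. t=4 → L at (0,1); v=(1,-1)

Final position: (0,1)
Wall sequence: BRLRTLRL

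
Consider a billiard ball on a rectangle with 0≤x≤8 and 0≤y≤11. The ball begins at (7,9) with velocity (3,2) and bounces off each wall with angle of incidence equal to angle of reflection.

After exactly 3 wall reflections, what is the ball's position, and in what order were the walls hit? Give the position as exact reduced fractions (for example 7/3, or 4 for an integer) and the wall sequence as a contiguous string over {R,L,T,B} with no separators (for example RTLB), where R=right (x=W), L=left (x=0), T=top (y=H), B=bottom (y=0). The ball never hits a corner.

1. t=1/3 → R at (8,29/3); v=(-3,2)
2. t=2/3 → T at (6,11); v=(-3,-2)
3. t=2 → L at (0,7); v=(3,-2)

Final position: (0,7)
Wall sequence: RTL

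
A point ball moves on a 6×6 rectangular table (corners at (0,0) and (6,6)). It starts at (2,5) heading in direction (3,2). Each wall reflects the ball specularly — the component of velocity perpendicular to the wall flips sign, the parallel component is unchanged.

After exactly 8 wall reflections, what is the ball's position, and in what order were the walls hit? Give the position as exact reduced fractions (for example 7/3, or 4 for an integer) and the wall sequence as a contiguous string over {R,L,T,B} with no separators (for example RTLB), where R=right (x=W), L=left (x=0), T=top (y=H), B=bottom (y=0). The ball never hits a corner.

1. t=1/2 → T at (7/2,6); v=(3,-2)
2. t=5/6 → R at (6,13/3); v=(-3,-2)
3. t=2 → L at (0,1/3); v=(3,-2)
4. t=1/6 → B at (1/2,0); v=(3,2)
5. t=11/6 → R at (6,11/3); v=(-3,2)
6. t=7/6 → T at (5/2,6); v=(-3,-2)
7. t=5/6 → L at (0,13/3); v=(3,-2)
8. t=2 → R at (6,1/3); v=(-3,-2)

Final position: (6,1/3)
Wall sequence: TRLBRTLR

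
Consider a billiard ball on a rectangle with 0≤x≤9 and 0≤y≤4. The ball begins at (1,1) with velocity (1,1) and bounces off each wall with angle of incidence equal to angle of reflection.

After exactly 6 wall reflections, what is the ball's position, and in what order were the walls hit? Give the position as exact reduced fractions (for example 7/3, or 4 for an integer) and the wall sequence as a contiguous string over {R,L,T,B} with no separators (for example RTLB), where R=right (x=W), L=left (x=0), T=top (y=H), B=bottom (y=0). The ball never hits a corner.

Final position: (0,2)
Wall sequence: TBRTBL

1. t=3 → T at (4,4); v=(1,-1)
2. t=4 → B at (8,0); v=(1,1)
3. t=1 → R at (9,1); v=(-1,1)
4. t=3 → T at (6,4); v=(-1,-1)
5. t=4 → B at (2,0); v=(-1,1)
6. t=2 → L at (0,2); v=(1,1)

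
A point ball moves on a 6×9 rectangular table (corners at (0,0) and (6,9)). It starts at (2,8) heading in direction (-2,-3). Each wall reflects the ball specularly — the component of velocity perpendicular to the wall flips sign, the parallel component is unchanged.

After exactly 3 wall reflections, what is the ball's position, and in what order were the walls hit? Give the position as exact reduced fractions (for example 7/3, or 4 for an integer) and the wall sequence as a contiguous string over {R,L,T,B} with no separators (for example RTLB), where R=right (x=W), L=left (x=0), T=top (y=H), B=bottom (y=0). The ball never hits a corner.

Final position: (6,4)
Wall sequence: LBR

1. t=1 → L at (0,5); v=(2,-3)
2. t=5/3 → B at (10/3,0); v=(2,3)
3. t=4/3 → R at (6,4); v=(-2,3)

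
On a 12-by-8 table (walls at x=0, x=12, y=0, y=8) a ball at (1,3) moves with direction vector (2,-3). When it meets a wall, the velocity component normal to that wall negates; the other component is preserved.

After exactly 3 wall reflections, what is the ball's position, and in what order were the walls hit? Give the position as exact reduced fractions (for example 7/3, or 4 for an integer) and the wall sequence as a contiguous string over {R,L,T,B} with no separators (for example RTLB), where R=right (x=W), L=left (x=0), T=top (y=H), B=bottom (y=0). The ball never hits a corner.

Final position: (12,5/2)
Wall sequence: BTR

1. t=1 → B at (3,0); v=(2,3)
2. t=8/3 → T at (25/3,8); v=(2,-3)
3. t=11/6 → R at (12,5/2); v=(-2,-3)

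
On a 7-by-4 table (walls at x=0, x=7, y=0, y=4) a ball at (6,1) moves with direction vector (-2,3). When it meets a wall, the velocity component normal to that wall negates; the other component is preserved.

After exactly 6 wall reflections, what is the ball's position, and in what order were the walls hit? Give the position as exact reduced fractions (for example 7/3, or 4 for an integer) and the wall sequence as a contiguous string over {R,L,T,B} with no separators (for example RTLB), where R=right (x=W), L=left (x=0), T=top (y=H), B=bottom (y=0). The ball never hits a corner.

Final position: (20/3,4)
Wall sequence: TBLTBT

1. t=1 → T at (4,4); v=(-2,-3)
2. t=4/3 → B at (4/3,0); v=(-2,3)
3. t=2/3 → L at (0,2); v=(2,3)
4. t=2/3 → T at (4/3,4); v=(2,-3)
5. t=4/3 → B at (4,0); v=(2,3)
6. t=4/3 → T at (20/3,4); v=(2,-3)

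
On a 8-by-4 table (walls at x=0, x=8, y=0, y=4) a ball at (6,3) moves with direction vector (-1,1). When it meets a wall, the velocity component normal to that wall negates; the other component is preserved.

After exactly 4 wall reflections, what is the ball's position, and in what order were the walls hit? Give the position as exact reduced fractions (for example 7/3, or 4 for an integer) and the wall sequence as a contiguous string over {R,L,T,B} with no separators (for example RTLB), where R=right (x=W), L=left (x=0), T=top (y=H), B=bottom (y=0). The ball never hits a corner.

Final position: (3,4)
Wall sequence: TBLT

1. t=1 → T at (5,4); v=(-1,-1)
2. t=4 → B at (1,0); v=(-1,1)
3. t=1 → L at (0,1); v=(1,1)
4. t=3 → T at (3,4); v=(1,-1)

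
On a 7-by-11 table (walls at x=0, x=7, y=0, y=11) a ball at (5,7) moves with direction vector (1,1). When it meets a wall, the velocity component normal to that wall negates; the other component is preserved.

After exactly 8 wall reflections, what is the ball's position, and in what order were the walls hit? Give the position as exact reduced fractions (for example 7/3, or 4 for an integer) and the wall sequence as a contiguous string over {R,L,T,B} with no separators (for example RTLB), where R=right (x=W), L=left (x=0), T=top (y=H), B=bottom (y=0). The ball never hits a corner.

1. t=2 → R at (7,9); v=(-1,1)
2. t=2 → T at (5,11); v=(-1,-1)
3. t=5 → L at (0,6); v=(1,-1)
4. t=6 → B at (6,0); v=(1,1)
5. t=1 → R at (7,1); v=(-1,1)
6. t=7 → L at (0,8); v=(1,1)
7. t=3 → T at (3,11); v=(1,-1)
8. t=4 → R at (7,7); v=(-1,-1)

Final position: (7,7)
Wall sequence: RTLBRLTR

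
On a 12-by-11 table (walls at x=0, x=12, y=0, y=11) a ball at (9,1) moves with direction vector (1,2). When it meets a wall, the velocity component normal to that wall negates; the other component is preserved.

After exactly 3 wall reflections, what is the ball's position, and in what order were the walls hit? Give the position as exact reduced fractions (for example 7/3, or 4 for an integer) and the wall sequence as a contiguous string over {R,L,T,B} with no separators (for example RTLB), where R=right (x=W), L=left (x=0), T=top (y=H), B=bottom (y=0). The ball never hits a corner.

Final position: (9/2,0)
Wall sequence: RTB

1. t=3 → R at (12,7); v=(-1,2)
2. t=2 → T at (10,11); v=(-1,-2)
3. t=11/2 → B at (9/2,0); v=(-1,2)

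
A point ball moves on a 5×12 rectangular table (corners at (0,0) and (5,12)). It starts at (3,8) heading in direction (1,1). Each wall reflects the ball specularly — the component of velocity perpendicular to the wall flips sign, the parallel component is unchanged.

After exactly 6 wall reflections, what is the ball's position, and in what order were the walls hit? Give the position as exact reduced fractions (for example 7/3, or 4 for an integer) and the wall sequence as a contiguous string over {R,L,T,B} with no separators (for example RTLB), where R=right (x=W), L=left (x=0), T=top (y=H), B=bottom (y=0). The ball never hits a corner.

Final position: (0,1)
Wall sequence: RTLRBL

1. t=2 → R at (5,10); v=(-1,1)
2. t=2 → T at (3,12); v=(-1,-1)
3. t=3 → L at (0,9); v=(1,-1)
4. t=5 → R at (5,4); v=(-1,-1)
5. t=4 → B at (1,0); v=(-1,1)
6. t=1 → L at (0,1); v=(1,1)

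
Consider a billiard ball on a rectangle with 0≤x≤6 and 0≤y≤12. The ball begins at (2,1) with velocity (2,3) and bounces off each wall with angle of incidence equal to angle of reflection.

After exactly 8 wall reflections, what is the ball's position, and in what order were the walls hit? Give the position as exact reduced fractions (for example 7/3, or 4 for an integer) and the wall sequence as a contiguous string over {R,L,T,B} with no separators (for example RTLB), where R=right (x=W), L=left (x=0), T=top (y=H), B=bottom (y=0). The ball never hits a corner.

1. t=2 → R at (6,7); v=(-2,3)
2. t=5/3 → T at (8/3,12); v=(-2,-3)
3. t=4/3 → L at (0,8); v=(2,-3)
4. t=8/3 → B at (16/3,0); v=(2,3)
5. t=1/3 → R at (6,1); v=(-2,3)
6. t=3 → L at (0,10); v=(2,3)
7. t=2/3 → T at (4/3,12); v=(2,-3)
8. t=7/3 → R at (6,5); v=(-2,-3)

Final position: (6,5)
Wall sequence: RTLBRLTR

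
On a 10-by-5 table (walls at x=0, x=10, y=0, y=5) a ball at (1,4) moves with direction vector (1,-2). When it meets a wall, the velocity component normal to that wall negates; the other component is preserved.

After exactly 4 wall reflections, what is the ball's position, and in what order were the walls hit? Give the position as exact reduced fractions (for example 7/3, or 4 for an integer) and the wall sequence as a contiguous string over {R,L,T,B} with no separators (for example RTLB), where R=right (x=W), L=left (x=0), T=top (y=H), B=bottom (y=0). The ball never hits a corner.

Final position: (10,4)
Wall sequence: BTBR

1. t=2 → B at (3,0); v=(1,2)
2. t=5/2 → T at (11/2,5); v=(1,-2)
3. t=5/2 → B at (8,0); v=(1,2)
4. t=2 → R at (10,4); v=(-1,2)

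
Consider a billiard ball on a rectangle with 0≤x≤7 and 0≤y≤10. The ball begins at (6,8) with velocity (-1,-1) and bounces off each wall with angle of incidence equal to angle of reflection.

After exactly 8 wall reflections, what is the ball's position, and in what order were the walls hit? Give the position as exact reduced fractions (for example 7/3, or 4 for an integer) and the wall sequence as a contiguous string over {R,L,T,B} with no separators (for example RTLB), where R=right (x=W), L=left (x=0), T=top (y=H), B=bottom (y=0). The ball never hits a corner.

Final position: (0,6)
Wall sequence: LBRTLRBL

1. t=6 → L at (0,2); v=(1,-1)
2. t=2 → B at (2,0); v=(1,1)
3. t=5 → R at (7,5); v=(-1,1)
4. t=5 → T at (2,10); v=(-1,-1)
5. t=2 → L at (0,8); v=(1,-1)
6. t=7 → R at (7,1); v=(-1,-1)
7. t=1 → B at (6,0); v=(-1,1)
8. t=6 → L at (0,6); v=(1,1)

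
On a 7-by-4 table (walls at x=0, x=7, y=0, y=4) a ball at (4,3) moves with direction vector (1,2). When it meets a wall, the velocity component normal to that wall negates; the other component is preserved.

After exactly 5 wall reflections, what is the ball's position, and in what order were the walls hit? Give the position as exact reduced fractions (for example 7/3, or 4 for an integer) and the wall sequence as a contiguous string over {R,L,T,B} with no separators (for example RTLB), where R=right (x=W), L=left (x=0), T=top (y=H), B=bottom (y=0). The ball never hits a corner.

1. t=1/2 → T at (9/2,4); v=(1,-2)
2. t=2 → B at (13/2,0); v=(1,2)
3. t=1/2 → R at (7,1); v=(-1,2)
4. t=3/2 → T at (11/2,4); v=(-1,-2)
5. t=2 → B at (7/2,0); v=(-1,2)

Final position: (7/2,0)
Wall sequence: TBRTB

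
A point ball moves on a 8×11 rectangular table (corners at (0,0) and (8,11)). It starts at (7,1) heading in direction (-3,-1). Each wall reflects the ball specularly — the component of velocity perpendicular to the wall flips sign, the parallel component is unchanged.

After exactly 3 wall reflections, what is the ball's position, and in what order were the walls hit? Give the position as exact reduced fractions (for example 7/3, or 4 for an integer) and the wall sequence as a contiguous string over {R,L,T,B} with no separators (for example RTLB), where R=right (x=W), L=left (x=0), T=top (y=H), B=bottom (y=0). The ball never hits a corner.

Final position: (8,4)
Wall sequence: BLR

1. t=1 → B at (4,0); v=(-3,1)
2. t=4/3 → L at (0,4/3); v=(3,1)
3. t=8/3 → R at (8,4); v=(-3,1)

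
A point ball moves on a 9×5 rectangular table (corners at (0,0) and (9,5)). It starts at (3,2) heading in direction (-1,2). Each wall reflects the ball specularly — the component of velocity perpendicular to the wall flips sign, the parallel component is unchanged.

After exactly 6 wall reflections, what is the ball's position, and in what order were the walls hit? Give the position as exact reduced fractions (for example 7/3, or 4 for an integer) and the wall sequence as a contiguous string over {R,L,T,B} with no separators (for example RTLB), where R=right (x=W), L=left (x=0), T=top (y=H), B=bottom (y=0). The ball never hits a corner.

1. t=3/2 → T at (3/2,5); v=(-1,-2)
2. t=3/2 → L at (0,2); v=(1,-2)
3. t=1 → B at (1,0); v=(1,2)
4. t=5/2 → T at (7/2,5); v=(1,-2)
5. t=5/2 → B at (6,0); v=(1,2)
6. t=5/2 → T at (17/2,5); v=(1,-2)

Final position: (17/2,5)
Wall sequence: TLBTBT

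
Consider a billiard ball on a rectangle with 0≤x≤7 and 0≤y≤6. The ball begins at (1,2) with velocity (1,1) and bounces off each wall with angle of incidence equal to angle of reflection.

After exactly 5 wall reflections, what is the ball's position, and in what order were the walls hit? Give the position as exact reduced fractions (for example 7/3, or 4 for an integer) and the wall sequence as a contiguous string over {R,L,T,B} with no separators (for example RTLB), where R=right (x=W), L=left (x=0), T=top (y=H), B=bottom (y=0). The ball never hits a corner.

1. t=4 → T at (5,6); v=(1,-1)
2. t=2 → R at (7,4); v=(-1,-1)
3. t=4 → B at (3,0); v=(-1,1)
4. t=3 → L at (0,3); v=(1,1)
5. t=3 → T at (3,6); v=(1,-1)

Final position: (3,6)
Wall sequence: TRBLT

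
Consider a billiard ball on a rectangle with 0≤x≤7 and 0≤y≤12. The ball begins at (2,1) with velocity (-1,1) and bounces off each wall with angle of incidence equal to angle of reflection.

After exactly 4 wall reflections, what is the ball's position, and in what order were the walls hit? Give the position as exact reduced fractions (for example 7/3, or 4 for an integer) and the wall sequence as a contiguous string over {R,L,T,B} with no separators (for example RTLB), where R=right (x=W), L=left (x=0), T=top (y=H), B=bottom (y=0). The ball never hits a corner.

Final position: (0,7)
Wall sequence: LRTL

1. t=2 → L at (0,3); v=(1,1)
2. t=7 → R at (7,10); v=(-1,1)
3. t=2 → T at (5,12); v=(-1,-1)
4. t=5 → L at (0,7); v=(1,-1)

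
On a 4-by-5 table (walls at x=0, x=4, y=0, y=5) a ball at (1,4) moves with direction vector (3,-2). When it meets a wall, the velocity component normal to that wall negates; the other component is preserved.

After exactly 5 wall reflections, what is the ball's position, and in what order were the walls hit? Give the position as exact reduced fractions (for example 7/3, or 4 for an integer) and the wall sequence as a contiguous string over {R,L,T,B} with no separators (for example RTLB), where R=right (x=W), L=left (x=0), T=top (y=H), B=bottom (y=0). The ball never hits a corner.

Final position: (3/2,5)
Wall sequence: RBLRT

1. t=1 → R at (4,2); v=(-3,-2)
2. t=1 → B at (1,0); v=(-3,2)
3. t=1/3 → L at (0,2/3); v=(3,2)
4. t=4/3 → R at (4,10/3); v=(-3,2)
5. t=5/6 → T at (3/2,5); v=(-3,-2)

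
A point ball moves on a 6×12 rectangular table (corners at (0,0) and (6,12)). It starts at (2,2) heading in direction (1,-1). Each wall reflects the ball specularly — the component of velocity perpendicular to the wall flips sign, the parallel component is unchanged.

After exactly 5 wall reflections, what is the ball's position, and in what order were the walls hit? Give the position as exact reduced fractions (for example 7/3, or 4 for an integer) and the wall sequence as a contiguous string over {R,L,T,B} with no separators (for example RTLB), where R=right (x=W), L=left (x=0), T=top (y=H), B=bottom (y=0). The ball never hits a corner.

Final position: (6,10)
Wall sequence: BRLTR

1. t=2 → B at (4,0); v=(1,1)
2. t=2 → R at (6,2); v=(-1,1)
3. t=6 → L at (0,8); v=(1,1)
4. t=4 → T at (4,12); v=(1,-1)
5. t=2 → R at (6,10); v=(-1,-1)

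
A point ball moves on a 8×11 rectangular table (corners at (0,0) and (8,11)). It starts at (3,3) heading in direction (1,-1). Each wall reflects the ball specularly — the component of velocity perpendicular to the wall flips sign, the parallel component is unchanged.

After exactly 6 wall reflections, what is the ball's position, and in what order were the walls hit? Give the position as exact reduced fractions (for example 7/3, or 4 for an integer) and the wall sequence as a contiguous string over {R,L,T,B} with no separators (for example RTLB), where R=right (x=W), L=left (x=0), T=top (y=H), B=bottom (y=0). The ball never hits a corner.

Final position: (4,0)
Wall sequence: BRLTRB

1. t=3 → B at (6,0); v=(1,1)
2. t=2 → R at (8,2); v=(-1,1)
3. t=8 → L at (0,10); v=(1,1)
4. t=1 → T at (1,11); v=(1,-1)
5. t=7 → R at (8,4); v=(-1,-1)
6. t=4 → B at (4,0); v=(-1,1)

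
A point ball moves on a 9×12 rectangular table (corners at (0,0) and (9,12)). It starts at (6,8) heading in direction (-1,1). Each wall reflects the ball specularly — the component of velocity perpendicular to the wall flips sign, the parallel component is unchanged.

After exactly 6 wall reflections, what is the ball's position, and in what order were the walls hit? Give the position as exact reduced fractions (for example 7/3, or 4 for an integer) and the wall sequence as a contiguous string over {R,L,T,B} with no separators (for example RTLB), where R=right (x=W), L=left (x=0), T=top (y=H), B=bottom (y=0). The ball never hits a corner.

Final position: (4,12)
Wall sequence: TLRBLT

1. t=4 → T at (2,12); v=(-1,-1)
2. t=2 → L at (0,10); v=(1,-1)
3. t=9 → R at (9,1); v=(-1,-1)
4. t=1 → B at (8,0); v=(-1,1)
5. t=8 → L at (0,8); v=(1,1)
6. t=4 → T at (4,12); v=(1,-1)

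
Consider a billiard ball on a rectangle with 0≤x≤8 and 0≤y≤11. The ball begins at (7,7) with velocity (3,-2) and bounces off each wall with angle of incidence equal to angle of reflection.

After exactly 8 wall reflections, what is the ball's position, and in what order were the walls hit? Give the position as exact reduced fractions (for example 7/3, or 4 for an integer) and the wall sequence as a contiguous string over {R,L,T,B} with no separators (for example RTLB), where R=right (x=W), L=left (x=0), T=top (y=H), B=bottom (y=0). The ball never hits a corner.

1. t=1/3 → R at (8,19/3); v=(-3,-2)
2. t=8/3 → L at (0,1); v=(3,-2)
3. t=1/2 → B at (3/2,0); v=(3,2)
4. t=13/6 → R at (8,13/3); v=(-3,2)
5. t=8/3 → L at (0,29/3); v=(3,2)
6. t=2/3 → T at (2,11); v=(3,-2)
7. t=2 → R at (8,7); v=(-3,-2)
8. t=8/3 → L at (0,5/3); v=(3,-2)

Final position: (0,5/3)
Wall sequence: RLBRLTRL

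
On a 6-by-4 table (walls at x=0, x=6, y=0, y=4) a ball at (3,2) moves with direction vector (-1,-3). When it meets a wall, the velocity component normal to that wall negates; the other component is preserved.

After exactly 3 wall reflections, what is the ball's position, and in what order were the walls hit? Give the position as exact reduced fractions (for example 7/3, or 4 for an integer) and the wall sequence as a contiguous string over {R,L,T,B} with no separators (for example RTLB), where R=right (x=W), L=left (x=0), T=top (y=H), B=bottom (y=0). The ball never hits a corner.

Final position: (0,1)
Wall sequence: BTL

1. t=2/3 → B at (7/3,0); v=(-1,3)
2. t=4/3 → T at (1,4); v=(-1,-3)
3. t=1 → L at (0,1); v=(1,-3)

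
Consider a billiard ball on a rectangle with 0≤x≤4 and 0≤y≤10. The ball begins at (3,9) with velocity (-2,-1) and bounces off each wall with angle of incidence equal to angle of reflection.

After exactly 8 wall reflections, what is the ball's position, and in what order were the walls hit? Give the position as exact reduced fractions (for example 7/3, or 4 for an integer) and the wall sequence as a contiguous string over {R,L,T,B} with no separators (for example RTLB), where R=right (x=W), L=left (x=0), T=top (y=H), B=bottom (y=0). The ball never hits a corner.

Final position: (0,9/2)
Wall sequence: LRLRBLRL

1. t=3/2 → L at (0,15/2); v=(2,-1)
2. t=2 → R at (4,11/2); v=(-2,-1)
3. t=2 → L at (0,7/2); v=(2,-1)
4. t=2 → R at (4,3/2); v=(-2,-1)
5. t=3/2 → B at (1,0); v=(-2,1)
6. t=1/2 → L at (0,1/2); v=(2,1)
7. t=2 → R at (4,5/2); v=(-2,1)
8. t=2 → L at (0,9/2); v=(2,1)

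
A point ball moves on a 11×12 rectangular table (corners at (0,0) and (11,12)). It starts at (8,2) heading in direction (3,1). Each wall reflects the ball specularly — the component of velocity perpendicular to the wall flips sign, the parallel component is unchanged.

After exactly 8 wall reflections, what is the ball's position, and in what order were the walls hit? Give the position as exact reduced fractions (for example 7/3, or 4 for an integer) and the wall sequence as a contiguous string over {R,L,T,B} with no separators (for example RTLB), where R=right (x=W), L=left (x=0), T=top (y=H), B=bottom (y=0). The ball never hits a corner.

1. t=1 → R at (11,3); v=(-3,1)
2. t=11/3 → L at (0,20/3); v=(3,1)
3. t=11/3 → R at (11,31/3); v=(-3,1)
4. t=5/3 → T at (6,12); v=(-3,-1)
5. t=2 → L at (0,10); v=(3,-1)
6. t=11/3 → R at (11,19/3); v=(-3,-1)
7. t=11/3 → L at (0,8/3); v=(3,-1)
8. t=8/3 → B at (8,0); v=(3,1)

Final position: (8,0)
Wall sequence: RLRTLRLB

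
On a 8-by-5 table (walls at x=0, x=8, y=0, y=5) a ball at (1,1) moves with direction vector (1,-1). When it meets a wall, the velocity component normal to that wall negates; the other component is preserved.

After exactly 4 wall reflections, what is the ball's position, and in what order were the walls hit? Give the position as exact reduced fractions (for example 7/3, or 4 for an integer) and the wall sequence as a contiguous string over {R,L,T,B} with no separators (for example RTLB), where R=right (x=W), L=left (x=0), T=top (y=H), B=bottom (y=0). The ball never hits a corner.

1. t=1 → B at (2,0); v=(1,1)
2. t=5 → T at (7,5); v=(1,-1)
3. t=1 → R at (8,4); v=(-1,-1)
4. t=4 → B at (4,0); v=(-1,1)

Final position: (4,0)
Wall sequence: BTRB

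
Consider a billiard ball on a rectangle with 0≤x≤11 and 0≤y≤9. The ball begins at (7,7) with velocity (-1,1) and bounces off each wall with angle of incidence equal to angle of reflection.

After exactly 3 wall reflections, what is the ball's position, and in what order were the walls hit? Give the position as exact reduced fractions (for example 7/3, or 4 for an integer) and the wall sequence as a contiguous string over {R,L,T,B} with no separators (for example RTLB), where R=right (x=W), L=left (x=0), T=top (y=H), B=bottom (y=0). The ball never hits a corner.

1. t=2 → T at (5,9); v=(-1,-1)
2. t=5 → L at (0,4); v=(1,-1)
3. t=4 → B at (4,0); v=(1,1)

Final position: (4,0)
Wall sequence: TLB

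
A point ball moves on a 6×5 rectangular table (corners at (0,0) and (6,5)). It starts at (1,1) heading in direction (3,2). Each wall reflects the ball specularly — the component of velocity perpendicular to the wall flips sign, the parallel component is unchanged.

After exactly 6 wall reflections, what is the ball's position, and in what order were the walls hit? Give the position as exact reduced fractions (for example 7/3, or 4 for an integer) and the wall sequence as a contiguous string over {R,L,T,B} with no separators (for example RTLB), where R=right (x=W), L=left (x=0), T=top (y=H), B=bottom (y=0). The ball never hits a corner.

Final position: (2,5)
Wall sequence: RTLBRT

1. t=5/3 → R at (6,13/3); v=(-3,2)
2. t=1/3 → T at (5,5); v=(-3,-2)
3. t=5/3 → L at (0,5/3); v=(3,-2)
4. t=5/6 → B at (5/2,0); v=(3,2)
5. t=7/6 → R at (6,7/3); v=(-3,2)
6. t=4/3 → T at (2,5); v=(-3,-2)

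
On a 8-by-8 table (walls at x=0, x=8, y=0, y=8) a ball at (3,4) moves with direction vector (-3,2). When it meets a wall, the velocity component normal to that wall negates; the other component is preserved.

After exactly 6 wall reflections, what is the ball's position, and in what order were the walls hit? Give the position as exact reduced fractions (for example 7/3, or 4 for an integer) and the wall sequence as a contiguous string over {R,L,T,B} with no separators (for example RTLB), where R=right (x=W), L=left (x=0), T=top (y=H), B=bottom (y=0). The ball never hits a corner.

Final position: (8,6)
Wall sequence: LTRBLR

1. t=1 → L at (0,6); v=(3,2)
2. t=1 → T at (3,8); v=(3,-2)
3. t=5/3 → R at (8,14/3); v=(-3,-2)
4. t=7/3 → B at (1,0); v=(-3,2)
5. t=1/3 → L at (0,2/3); v=(3,2)
6. t=8/3 → R at (8,6); v=(-3,2)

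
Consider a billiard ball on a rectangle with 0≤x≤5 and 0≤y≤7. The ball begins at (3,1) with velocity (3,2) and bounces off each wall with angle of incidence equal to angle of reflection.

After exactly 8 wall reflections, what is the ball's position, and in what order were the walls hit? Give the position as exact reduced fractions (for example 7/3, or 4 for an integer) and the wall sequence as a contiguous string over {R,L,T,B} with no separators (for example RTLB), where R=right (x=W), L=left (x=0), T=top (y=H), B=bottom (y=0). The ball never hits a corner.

Final position: (0,5)
Wall sequence: RLTRLBRL

1. t=2/3 → R at (5,7/3); v=(-3,2)
2. t=5/3 → L at (0,17/3); v=(3,2)
3. t=2/3 → T at (2,7); v=(3,-2)
4. t=1 → R at (5,5); v=(-3,-2)
5. t=5/3 → L at (0,5/3); v=(3,-2)
6. t=5/6 → B at (5/2,0); v=(3,2)
7. t=5/6 → R at (5,5/3); v=(-3,2)
8. t=5/3 → L at (0,5); v=(3,2)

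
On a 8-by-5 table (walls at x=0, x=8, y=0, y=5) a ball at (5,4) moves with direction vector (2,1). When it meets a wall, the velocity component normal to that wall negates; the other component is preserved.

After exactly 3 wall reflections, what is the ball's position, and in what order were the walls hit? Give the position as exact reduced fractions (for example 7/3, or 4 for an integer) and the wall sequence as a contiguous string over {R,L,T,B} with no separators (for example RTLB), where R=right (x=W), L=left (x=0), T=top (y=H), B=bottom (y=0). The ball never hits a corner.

1. t=1 → T at (7,5); v=(2,-1)
2. t=1/2 → R at (8,9/2); v=(-2,-1)
3. t=4 → L at (0,1/2); v=(2,-1)

Final position: (0,1/2)
Wall sequence: TRL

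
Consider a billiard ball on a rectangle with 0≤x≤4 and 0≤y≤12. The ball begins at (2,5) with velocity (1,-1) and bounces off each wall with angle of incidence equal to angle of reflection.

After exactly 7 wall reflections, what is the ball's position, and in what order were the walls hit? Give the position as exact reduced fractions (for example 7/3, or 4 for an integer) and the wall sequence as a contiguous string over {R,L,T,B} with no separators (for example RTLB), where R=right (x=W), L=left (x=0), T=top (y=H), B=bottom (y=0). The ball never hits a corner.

1. t=2 → R at (4,3); v=(-1,-1)
2. t=3 → B at (1,0); v=(-1,1)
3. t=1 → L at (0,1); v=(1,1)
4. t=4 → R at (4,5); v=(-1,1)
5. t=4 → L at (0,9); v=(1,1)
6. t=3 → T at (3,12); v=(1,-1)
7. t=1 → R at (4,11); v=(-1,-1)

Final position: (4,11)
Wall sequence: RBLRLTR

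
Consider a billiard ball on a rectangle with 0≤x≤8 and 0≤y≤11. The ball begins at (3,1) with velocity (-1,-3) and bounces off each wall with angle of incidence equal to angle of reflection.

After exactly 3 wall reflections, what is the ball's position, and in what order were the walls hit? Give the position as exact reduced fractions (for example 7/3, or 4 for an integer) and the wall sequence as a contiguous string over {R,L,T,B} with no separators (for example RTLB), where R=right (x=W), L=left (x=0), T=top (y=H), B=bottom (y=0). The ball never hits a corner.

Final position: (1,11)
Wall sequence: BLT

1. t=1/3 → B at (8/3,0); v=(-1,3)
2. t=8/3 → L at (0,8); v=(1,3)
3. t=1 → T at (1,11); v=(1,-3)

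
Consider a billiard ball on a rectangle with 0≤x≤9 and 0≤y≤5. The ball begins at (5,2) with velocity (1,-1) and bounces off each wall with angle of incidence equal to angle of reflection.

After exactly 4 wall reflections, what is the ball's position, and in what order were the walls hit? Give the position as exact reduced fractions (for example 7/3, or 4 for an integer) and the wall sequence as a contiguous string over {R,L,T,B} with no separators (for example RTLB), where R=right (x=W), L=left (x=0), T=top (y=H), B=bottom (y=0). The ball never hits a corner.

1. t=2 → B at (7,0); v=(1,1)
2. t=2 → R at (9,2); v=(-1,1)
3. t=3 → T at (6,5); v=(-1,-1)
4. t=5 → B at (1,0); v=(-1,1)

Final position: (1,0)
Wall sequence: BRTB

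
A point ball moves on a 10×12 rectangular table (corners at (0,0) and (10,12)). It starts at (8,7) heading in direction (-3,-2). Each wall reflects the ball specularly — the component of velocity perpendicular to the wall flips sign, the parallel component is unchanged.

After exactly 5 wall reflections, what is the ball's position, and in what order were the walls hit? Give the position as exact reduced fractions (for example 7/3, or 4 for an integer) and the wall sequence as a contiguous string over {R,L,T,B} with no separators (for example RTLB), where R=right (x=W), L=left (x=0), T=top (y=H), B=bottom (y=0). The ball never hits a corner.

Final position: (1/2,12)
Wall sequence: LBRLT

1. t=8/3 → L at (0,5/3); v=(3,-2)
2. t=5/6 → B at (5/2,0); v=(3,2)
3. t=5/2 → R at (10,5); v=(-3,2)
4. t=10/3 → L at (0,35/3); v=(3,2)
5. t=1/6 → T at (1/2,12); v=(3,-2)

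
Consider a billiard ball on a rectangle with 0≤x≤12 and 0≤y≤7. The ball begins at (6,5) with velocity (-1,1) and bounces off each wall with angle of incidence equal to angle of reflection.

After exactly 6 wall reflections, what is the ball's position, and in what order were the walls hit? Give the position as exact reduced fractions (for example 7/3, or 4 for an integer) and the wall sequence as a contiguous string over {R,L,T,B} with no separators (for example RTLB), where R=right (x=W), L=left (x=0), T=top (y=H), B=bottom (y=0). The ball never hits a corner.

Final position: (7,0)
Wall sequence: TLBTRB

1. t=2 → T at (4,7); v=(-1,-1)
2. t=4 → L at (0,3); v=(1,-1)
3. t=3 → B at (3,0); v=(1,1)
4. t=7 → T at (10,7); v=(1,-1)
5. t=2 → R at (12,5); v=(-1,-1)
6. t=5 → B at (7,0); v=(-1,1)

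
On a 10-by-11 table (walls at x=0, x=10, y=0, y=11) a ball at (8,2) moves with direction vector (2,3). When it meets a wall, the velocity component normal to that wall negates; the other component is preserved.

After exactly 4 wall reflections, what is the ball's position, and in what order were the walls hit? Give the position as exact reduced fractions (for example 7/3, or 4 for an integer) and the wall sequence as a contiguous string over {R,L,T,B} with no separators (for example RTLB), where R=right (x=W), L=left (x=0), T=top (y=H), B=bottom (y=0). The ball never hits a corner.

1. t=1 → R at (10,5); v=(-2,3)
2. t=2 → T at (6,11); v=(-2,-3)
3. t=3 → L at (0,2); v=(2,-3)
4. t=2/3 → B at (4/3,0); v=(2,3)

Final position: (4/3,0)
Wall sequence: RTLB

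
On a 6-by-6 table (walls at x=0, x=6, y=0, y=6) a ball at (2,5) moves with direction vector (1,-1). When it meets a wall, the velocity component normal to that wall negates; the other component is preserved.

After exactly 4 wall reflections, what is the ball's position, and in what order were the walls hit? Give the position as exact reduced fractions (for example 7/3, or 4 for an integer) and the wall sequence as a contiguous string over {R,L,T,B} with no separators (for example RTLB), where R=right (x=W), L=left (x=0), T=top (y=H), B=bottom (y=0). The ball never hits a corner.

Final position: (1,6)
Wall sequence: RBLT

1. t=4 → R at (6,1); v=(-1,-1)
2. t=1 → B at (5,0); v=(-1,1)
3. t=5 → L at (0,5); v=(1,1)
4. t=1 → T at (1,6); v=(1,-1)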